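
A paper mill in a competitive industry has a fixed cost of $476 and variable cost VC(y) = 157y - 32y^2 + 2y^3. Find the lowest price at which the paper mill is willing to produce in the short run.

The shutdown price is the minimum of AVC. VC = 157y - 32y^2 + 2y^3, so AVC = 157 - 32y + 2y^2.
At the minimum of AVC, MC = AVC. MC = 157 - 64y + 6y^2; setting MC = AVC gives 4y^2 - 32y = 0, so y = 8. min AVC = 29.
The firm shuts down for any P below $29.

$29 per unit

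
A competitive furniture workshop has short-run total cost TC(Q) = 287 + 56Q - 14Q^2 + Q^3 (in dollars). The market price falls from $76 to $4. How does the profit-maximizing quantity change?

Output falls from 10 to 0 (the firm shuts down)

MC = 56 - 28Q + 3Q^2; the shutdown threshold is min AVC = $7 (at Q = 7).
With P = $76 above the shutdown price, P = MC gives Q = 10.
At P = $4 < min AVC = $7, price no longer covers variable cost at any output, so the firm shuts down: Q = 0.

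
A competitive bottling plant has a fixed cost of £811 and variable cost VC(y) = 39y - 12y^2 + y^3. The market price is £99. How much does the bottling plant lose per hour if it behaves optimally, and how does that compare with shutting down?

AVC = 39 - 12y + y^2 has its minimum £3 at y = 6; price £99 clears that bar, so the firm operates.
With MC = 39 - 24y + 3y^2, P = MC on the upward-sloping part at y* = 10.
TR = 99·10 = 990. TC = 811 + 190 = 1001. Profit = 990 − 1001 = -£11.
That loss of £11 beats the £811 the firm would lose by shutting down; producing recovers £800 of fixed cost.

Profit = -£11 at y = 10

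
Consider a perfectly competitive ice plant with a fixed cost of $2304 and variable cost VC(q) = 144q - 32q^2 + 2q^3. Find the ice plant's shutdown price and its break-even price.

Shutdown price = $16; break-even price = $240

AVC = 144 - 32q + 2q^2; minimized at q = 8, giving min AVC = $16. That is the shutdown price.
ATC = 2304/q + 144 - 32q + 2q^2. Setting dATC/dq = −2304/q^2 − 32 + 4q = 0 gives q = 12 (since 4·12^3 − 32·12^2 = 2304).
min ATC = 2304/12 + 144 − 32·12 + 2·12^2 = $240. That is the break-even price.
For $16 ≤ P < $240 the firm produces at a loss; below $16 it shuts down.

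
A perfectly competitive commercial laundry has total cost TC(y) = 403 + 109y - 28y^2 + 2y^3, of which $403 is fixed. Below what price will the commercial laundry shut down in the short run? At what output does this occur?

$11 per unit, at y = 7

The firm shuts down when price falls below the minimum of average variable cost. AVC = VC/y = 109 - 28y + 2y^2.
At the minimum of AVC, MC = AVC. MC = 109 - 56y + 6y^2; setting MC = AVC gives 4y^2 - 28y = 0, so y = 7. min AVC = 11.
For P < $11 the firm produces nothing.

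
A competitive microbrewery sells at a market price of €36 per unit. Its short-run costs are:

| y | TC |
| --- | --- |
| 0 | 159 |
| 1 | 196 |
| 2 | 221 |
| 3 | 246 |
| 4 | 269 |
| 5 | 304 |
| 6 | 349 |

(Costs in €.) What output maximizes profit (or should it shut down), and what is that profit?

Compute π = P·y − TC at each output: y=0: -159; y=1: -160; y=2: -149; y=3: -138; y=4: -125; y=5: -124; y=6: -133.
Profit is maximized at y = 5. AVC there is 145/5 = €29 ≤ P, so producing beats shutting down (which would give -€159).

y = 5; profit = -€124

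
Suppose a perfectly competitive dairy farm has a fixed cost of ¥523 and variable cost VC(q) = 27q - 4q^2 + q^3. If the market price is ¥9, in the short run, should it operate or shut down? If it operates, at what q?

Strip out fixed cost: VC = 27q - 4q^2 + q^3. Then AVC = 27 - 4q + q^2 and MC = 27 - 8q + 3q^2.
The AVC parabola has its vertex at q = 4/2 = 2, where AVC = 27 - 4·2 + 2^2 = ¥23.
Since P = ¥9 < min AVC = ¥23, price fails to cover variable cost at any output.
Shutting down limits the loss to fixed cost, ¥523.

Shut down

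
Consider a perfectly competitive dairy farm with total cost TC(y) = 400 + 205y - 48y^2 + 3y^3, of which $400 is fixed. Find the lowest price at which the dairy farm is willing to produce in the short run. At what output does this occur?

$13 per unit, at y = 8

The shutdown price is the minimum of AVC. VC = 205y - 48y^2 + 3y^3, so AVC = 205 - 48y + 3y^2.
At the minimum of AVC, MC = AVC. MC = 205 - 96y + 9y^2; setting MC = AVC gives 6y^2 - 48y = 0, so y = 8. min AVC = 13.
So the shutdown price is $13.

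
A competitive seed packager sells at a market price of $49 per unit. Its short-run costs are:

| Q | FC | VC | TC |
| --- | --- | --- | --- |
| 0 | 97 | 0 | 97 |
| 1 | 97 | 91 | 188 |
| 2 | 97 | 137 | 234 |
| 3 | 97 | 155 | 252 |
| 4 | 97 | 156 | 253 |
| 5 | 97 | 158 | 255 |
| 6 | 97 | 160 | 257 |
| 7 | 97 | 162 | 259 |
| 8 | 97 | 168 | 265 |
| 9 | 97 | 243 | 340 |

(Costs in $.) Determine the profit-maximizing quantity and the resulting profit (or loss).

Tabulate TR − TC: Q=0: -97; Q=1: -139; Q=2: -136; Q=3: -105; Q=4: -57; Q=5: -10; Q=6: 37; Q=7: 84; Q=8: 127; Q=9: 101.
Profit is maximized at Q = 8. AVC there is 168/8 = $21 ≤ P, so producing beats shutting down (which would give -$97).

Q = 8; profit = $127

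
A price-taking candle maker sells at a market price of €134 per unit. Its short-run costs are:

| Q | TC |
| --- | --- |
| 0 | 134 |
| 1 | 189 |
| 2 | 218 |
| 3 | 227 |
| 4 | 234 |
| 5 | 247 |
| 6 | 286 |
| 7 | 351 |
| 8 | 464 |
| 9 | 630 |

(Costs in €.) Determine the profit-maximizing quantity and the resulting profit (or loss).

Compute π = P·Q − TC at each output: Q=0: -134; Q=1: -55; Q=2: 50; Q=3: 175; Q=4: 302; Q=5: 423; Q=6: 518; Q=7: 587; Q=8: 608; Q=9: 576.
Profit is maximized at Q = 8. AVC there is 330/8 = €41.25 ≤ P, so producing beats shutting down (which would give -€134).

Q = 8; profit = €608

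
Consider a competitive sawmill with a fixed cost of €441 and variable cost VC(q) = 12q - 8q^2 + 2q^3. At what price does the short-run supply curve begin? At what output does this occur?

€4 per unit, at q = 2

The firm shuts down when price falls below the minimum of average variable cost. AVC = VC/q = 12 - 8q + 2q^2.
At the minimum of AVC, MC = AVC. MC = 12 - 16q + 6q^2; setting MC = AVC gives 4q^2 - 8q = 0, so q = 2. min AVC = 4.
For P < €4 the firm produces nothing.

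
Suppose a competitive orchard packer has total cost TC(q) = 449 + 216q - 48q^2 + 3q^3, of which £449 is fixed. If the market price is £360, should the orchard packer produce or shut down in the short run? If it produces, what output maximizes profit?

Strip out fixed cost: VC = 216q - 48q^2 + 3q^3. Then AVC = 216 - 48q + 3q^2 and MC = 216 - 96q + 9q^2.
AVC hits its minimum where MC = AVC, at q = 8, giving min AVC = 216 - 48·8 + 3·8^2 = £24.
P = £360 exceeds min AVC = £24, so the firm stays open.
Solving P = MC: -144 - 96q + 9q^2 = 0 ⇒ q = -4/3 or 12. On the upward-sloping branch, q* = 12.
Check: AVC at q = 12 is £72 ≤ P, so revenue covers variable cost.
Profit = P·q − TC = 360·12 − 1313 = £3007.

Produce at q = 12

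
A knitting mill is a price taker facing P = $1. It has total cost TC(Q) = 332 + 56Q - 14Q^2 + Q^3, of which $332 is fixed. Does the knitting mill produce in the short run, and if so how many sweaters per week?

Variable cost is VC = 56Q - 14Q^2 + Q^3, so AVC = VC/Q = 56 - 14Q + Q^2 and MC = dTC/dQ = 56 - 28Q + 3Q^2.
The AVC parabola has its vertex at Q = 14/2 = 7, where AVC = 56 - 14·7 + 7^2 = $7.
P = $1 lies below min AVC = $7; no output level covers variable cost.
Shutting down limits the loss to fixed cost, $332.

Shut down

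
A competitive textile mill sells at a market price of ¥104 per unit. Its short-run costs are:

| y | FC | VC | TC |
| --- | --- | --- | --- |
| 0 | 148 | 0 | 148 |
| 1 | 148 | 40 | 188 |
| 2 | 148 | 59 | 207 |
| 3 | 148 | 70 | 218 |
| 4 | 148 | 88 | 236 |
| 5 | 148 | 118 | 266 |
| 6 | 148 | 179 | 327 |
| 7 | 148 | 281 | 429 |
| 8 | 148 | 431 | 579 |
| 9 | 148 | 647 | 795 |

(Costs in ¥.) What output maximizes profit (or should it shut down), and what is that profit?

y = 7; profit = ¥299

Tabulate TR − TC: y=0: -148; y=1: -84; y=2: 1; y=3: 94; y=4: 180; y=5: 254; y=6: 297; y=7: 299; y=8: 253; y=9: 141.
Profit is maximized at y = 7. AVC there is 281/7 = ¥40.14 ≤ P, so producing beats shutting down (which would give -¥148).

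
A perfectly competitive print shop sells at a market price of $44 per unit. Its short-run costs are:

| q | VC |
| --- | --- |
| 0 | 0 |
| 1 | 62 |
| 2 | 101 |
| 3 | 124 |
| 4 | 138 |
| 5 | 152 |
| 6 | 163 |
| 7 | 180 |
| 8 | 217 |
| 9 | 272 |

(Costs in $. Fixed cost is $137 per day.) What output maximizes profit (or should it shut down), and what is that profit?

q = 8; profit = -$2

Compute π = P·q − TC at each output: q=0: -137; q=1: -155; q=2: -150; q=3: -129; q=4: -99; q=5: -69; q=6: -36; q=7: -9; q=8: -2; q=9: -13.
Profit is maximized at q = 8. AVC there is 217/8 = $27.12 ≤ P, so producing beats shutting down (which would give -$137).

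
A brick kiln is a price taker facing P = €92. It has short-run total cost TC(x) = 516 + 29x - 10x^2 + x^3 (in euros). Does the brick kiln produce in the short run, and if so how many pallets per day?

Strip out fixed cost: VC = 29x - 10x^2 + x^3. Then AVC = 29 - 10x + x^2 and MC = 29 - 20x + 3x^2.
AVC hits its minimum where MC = AVC, at x = 5, giving min AVC = 29 - 10·5 + 5^2 = €4.
Since P = €92 ≥ min AVC = €4, price covers variable cost and the firm should produce.
P = MC gives -63 - 20x + 3x^2 = 0, with roots -7/3 and 9. Take the larger (rising MC): x* = 9.
Check: AVC at x = 9 is €20 ≤ P, so revenue covers variable cost.
Profit = P·x − TC = 92·9 − 696 = €132.

Produce at x = 9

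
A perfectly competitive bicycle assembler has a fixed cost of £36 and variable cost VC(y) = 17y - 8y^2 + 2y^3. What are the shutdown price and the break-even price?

Shutdown price = £9; break-even price = £23

AVC = 17 - 8y + 2y^2; minimized at y = 2, giving min AVC = £9. That is the shutdown price.
ATC = 36/y + 17 - 8y + 2y^2. Setting dATC/dy = −36/y^2 − 8 + 4y = 0 gives y = 3 (since 4·3^3 − 8·3^2 = 36).
min ATC = 36/3 + 17 − 8·3 + 2·3^2 = £23. That is the break-even price.
For £9 ≤ P < £23 the firm produces at a loss; below £9 it shuts down.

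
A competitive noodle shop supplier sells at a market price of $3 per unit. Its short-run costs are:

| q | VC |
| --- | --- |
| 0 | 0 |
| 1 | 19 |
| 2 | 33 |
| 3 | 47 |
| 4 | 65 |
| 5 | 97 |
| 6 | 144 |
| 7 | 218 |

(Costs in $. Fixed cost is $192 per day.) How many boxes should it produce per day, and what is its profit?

Compute π = P·q − TC at each output: q=0: -192; q=1: -208; q=2: -219; q=3: -230; q=4: -245; q=5: -274; q=6: -318; q=7: -389.
Profit is highest at q = 0. Equivalently, the lowest AVC in the table is 47/3 ≈ $15.67 at q = 3, and P = $3 falls below it — price never covers variable cost, so the firm shuts down and loses only its fixed cost.

q = 0 (shut down); profit = -$192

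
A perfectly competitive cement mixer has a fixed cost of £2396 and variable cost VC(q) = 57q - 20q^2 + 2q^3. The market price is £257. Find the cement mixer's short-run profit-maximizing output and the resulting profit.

Profit = -£396 at q = 10

AVC = 57 - 20q + 2q^2 has its minimum £7 at q = 5; price £257 clears that bar, so the firm operates.
MC = 57 - 40q + 6q^2. Setting P = MC and taking the root on the rising branch gives q* = 10.
TR = 257·10 = 2570. TC = 2396 + 570 = 2966. Profit = 2570 − 2966 = -£396.
By producing, the firm covers all variable cost plus £2000 of fixed cost; shutting down would lose the full £2396.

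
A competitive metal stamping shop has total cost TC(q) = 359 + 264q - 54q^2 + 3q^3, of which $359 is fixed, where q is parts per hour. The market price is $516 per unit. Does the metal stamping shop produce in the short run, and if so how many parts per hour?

Produce at q = 14

From TC, MC = TC'(q) = 264 - 108q + 9q^2 and AVC = VC/q = 264 - 54q + 3q^2.
AVC is minimized where dAVC/dq = -54 + 6q = 0, at q = 9; min AVC = 264 - 54·9 + 3·9^2 = $21.
Since P = $516 ≥ min AVC = $21, price covers variable cost and the firm should produce.
Set P = MC: 516 = 264 - 108q + 9q^2 → -252 - 108q + 9q^2 = 0. The roots are q = -2 and q = 14; the profit-maximizing output is on the rising part of MC, so q* = 14.
Check: AVC at q = 14 is $96 ≤ P, so revenue covers variable cost.
Profit = P·q − TC = 516·14 − 1703 = $5521.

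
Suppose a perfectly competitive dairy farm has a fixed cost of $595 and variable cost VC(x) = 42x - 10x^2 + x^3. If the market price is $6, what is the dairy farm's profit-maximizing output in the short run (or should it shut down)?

From TC, MC = TC'(x) = 42 - 20x + 3x^2 and AVC = VC/x = 42 - 10x + x^2.
AVC is minimized where dAVC/dx = -10 + 2x = 0, at x = 5; min AVC = 42 - 10·5 + 5^2 = $17.
With P < min AVC ($6 < $17), every unit sold adds to the loss.
The firm minimizes its loss by shutting down and losing only its fixed cost of $595.

Shut down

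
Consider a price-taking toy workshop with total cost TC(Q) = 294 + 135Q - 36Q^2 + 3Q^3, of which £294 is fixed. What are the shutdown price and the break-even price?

Shutdown price = min AVC. AVC = 135 - 36Q + 3Q^2, with vertex at Q = 6 and minimum £27.
ATC = 294/Q + 135 - 36Q + 3Q^2. Setting dATC/dQ = −294/Q^2 − 36 + 6Q = 0 gives Q = 7 (since 6·7^3 − 36·7^2 = 294).
min ATC = 294/7 + 135 − 36·7 + 3·7^2 = £72. That is the break-even price.
Between these two prices the firm operates at a loss; above £72 it earns a profit.

Shutdown price = £27; break-even price = £72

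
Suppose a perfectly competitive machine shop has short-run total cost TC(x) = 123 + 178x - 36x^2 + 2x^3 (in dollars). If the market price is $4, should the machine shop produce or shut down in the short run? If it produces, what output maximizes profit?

Variable cost is VC = 178x - 36x^2 + 2x^3, so AVC = VC/x = 178 - 36x + 2x^2 and MC = dTC/dx = 178 - 72x + 6x^2.
AVC hits its minimum where MC = AVC, at x = 9, giving min AVC = 178 - 36·9 + 2·9^2 = $16.
P = $4 lies below min AVC = $16; no output level covers variable cost.
The firm minimizes its loss by shutting down and losing only its fixed cost of $123.

Shut down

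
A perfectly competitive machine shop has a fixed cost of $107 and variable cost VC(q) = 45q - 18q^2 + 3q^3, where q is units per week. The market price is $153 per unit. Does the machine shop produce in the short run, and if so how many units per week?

Produce at q = 6

Variable cost is VC = 45q - 18q^2 + 3q^3, so AVC = VC/q = 45 - 18q + 3q^2 and MC = dTC/dq = 45 - 36q + 9q^2.
AVC hits its minimum where MC = AVC, at q = 3, giving min AVC = 45 - 18·3 + 3·3^2 = $18.
Because $153 ≥ $18, revenue can cover variable cost; the firm operates.
P = MC gives -108 - 36q + 9q^2 = 0, with roots -2 and 6. Take the larger (rising MC): q* = 6.
Check: AVC at q = 6 is $45 ≤ P, so revenue covers variable cost.
Profit = P·q − TC = 153·6 − 377 = $541.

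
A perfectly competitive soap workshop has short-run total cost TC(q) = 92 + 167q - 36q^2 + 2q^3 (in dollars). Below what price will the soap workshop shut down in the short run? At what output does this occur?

The shutdown price is the minimum of AVC. VC = 167q - 36q^2 + 2q^3, so AVC = 167 - 36q + 2q^2.
At the minimum of AVC, MC = AVC. MC = 167 - 72q + 6q^2; setting MC = AVC gives 4q^2 - 36q = 0, so q = 9. min AVC = 5.
The firm shuts down for any P below $5.

$5 per unit, at q = 9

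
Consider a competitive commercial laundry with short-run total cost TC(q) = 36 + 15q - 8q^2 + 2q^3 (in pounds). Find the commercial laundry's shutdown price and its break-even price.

Shutdown price = £7; break-even price = £21

Shutdown price = min AVC. AVC = 15 - 8q + 2q^2, with vertex at q = 2 and minimum £7.
ATC = 36/q + 15 - 8q + 2q^2. Setting dATC/dq = −36/q^2 − 8 + 4q = 0 gives q = 3 (since 4·3^3 − 8·3^2 = 36).
min ATC = 36/3 + 15 − 8·3 + 2·3^2 = £21. That is the break-even price.
For £7 ≤ P < £21 the firm produces at a loss; below £7 it shuts down.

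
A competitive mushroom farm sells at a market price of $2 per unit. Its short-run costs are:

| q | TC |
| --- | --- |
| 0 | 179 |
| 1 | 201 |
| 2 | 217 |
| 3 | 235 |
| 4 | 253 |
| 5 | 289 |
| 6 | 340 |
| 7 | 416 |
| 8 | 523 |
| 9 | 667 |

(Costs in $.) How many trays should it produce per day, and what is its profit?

Compute π = P·q − TC at each output: q=0: -179; q=1: -199; q=2: -213; q=3: -229; q=4: -245; q=5: -279; q=6: -328; q=7: -402; q=8: -507; q=9: -649.
Profit is highest at q = 0. Equivalently, the lowest AVC in the table is 74/4 ≈ $18.50 at q = 4, and P = $2 falls below it — price never covers variable cost, so the firm shuts down and loses only its fixed cost.

q = 0 (shut down); profit = -$179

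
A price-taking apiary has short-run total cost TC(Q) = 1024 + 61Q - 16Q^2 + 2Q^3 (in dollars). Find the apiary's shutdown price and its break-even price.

Shutdown price = $29; break-even price = $189

AVC = 61 - 16Q + 2Q^2; minimized at Q = 4, giving min AVC = $29. That is the shutdown price.
ATC = 1024/Q + 61 - 16Q + 2Q^2. Setting dATC/dQ = −1024/Q^2 − 16 + 4Q = 0 gives Q = 8 (since 4·8^3 − 16·8^2 = 1024).
min ATC = 1024/8 + 61 − 16·8 + 2·8^2 = $189. That is the break-even price.
For $29 ≤ P < $189 the firm produces at a loss; below $29 it shuts down.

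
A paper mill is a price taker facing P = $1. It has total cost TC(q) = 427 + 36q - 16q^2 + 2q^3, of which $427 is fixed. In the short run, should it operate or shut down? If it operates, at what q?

Shut down

Strip out fixed cost: VC = 36q - 16q^2 + 2q^3. Then AVC = 36 - 16q + 2q^2 and MC = 36 - 32q + 6q^2.
The AVC parabola has its vertex at q = 16/4 = 4, where AVC = 36 - 16·4 + 2·4^2 = $4.
Since P = $1 < min AVC = $4, price fails to cover variable cost at any output.
Best response: produce nothing and absorb the $427 fixed cost.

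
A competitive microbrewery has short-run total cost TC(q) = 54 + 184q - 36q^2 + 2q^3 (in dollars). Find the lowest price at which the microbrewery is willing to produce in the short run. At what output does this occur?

$22 per unit, at q = 9

The firm shuts down when price falls below the minimum of average variable cost. AVC = VC/q = 184 - 36q + 2q^2.
At the minimum of AVC, MC = AVC. MC = 184 - 72q + 6q^2; setting MC = AVC gives 4q^2 - 36q = 0, so q = 9. min AVC = 22.
The firm shuts down for any P below $22.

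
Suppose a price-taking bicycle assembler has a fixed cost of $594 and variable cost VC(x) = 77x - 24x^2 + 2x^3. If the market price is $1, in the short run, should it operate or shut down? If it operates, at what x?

Shut down

Variable cost is VC = 77x - 24x^2 + 2x^3, so AVC = VC/x = 77 - 24x + 2x^2 and MC = dTC/dx = 77 - 48x + 6x^2.
The AVC parabola has its vertex at x = 24/4 = 6, where AVC = 77 - 24·6 + 2·6^2 = $5.
P = $1 lies below min AVC = $5; no output level covers variable cost.
The firm minimizes its loss by shutting down and losing only its fixed cost of $594.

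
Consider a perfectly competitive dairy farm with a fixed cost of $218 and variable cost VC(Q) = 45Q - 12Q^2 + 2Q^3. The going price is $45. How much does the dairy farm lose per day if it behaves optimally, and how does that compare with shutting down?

AVC = 45 - 12Q + 2Q^2 has its minimum $27 at Q = 3; price $45 clears that bar, so the firm operates.
With MC = 45 - 24Q + 6Q^2, P = MC on the upward-sloping part at Q* = 4.
TR = 45·4 = 180. TC = 218 + 116 = 334. Profit = 180 − 334 = -$154.
That loss of $154 beats the $218 the firm would lose by shutting down; producing recovers $64 of fixed cost.

Profit = -$154 at Q = 4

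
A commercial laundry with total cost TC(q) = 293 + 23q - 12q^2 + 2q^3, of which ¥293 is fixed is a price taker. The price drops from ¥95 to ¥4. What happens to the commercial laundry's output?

Output falls from 6 to 0 (the firm shuts down)

AVC = 23 - 12q + 2q^2, minimized at q = 3 where min AVC = ¥5. MC = 23 - 24q + 6q^2.
At P = ¥95 ≥ min AVC, set P = MC on the rising branch: q = 6.
At P = ¥4 < min AVC = ¥5, price no longer covers variable cost at any output, so the firm shuts down: q = 0.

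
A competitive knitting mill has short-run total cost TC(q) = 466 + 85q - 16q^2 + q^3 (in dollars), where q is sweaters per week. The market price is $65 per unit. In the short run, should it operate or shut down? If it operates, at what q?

Produce at q = 10

Variable cost is VC = 85q - 16q^2 + q^3, so AVC = VC/q = 85 - 16q + q^2 and MC = dTC/dq = 85 - 32q + 3q^2.
AVC hits its minimum where MC = AVC, at q = 8, giving min AVC = 85 - 16·8 + 8^2 = $21.
P = $65 exceeds min AVC = $21, so the firm stays open.
P = MC gives 20 - 32q + 3q^2 = 0, with roots 2/3 and 10. Take the larger (rising MC): q* = 10.
Check: AVC at q = 10 is $25 ≤ P, so revenue covers variable cost.
Profit = P·q − TC = 65·10 − 716 = -$66, a loss, but smaller than the $466 fixed cost the firm would lose by shutting down.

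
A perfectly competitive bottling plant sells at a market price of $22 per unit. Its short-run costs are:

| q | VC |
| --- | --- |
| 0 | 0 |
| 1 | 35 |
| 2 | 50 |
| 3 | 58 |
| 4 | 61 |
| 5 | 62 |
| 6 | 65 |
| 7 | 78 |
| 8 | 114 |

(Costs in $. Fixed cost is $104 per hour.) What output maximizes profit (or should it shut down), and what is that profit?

q = 7; profit = -$28

Tabulate TR − TC: q=0: -104; q=1: -117; q=2: -110; q=3: -96; q=4: -77; q=5: -56; q=6: -37; q=7: -28; q=8: -42.
Profit is maximized at q = 7. AVC there is 78/7 = $11.14 ≤ P, so producing beats shutting down (which would give -$104).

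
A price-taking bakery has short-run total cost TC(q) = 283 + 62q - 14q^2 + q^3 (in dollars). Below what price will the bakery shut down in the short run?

$13 per unit

Short-run supply begins at min AVC. From VC = 62q - 14q^2 + q^3, AVC = 62 - 14q + q^2.
At the minimum of AVC, MC = AVC. MC = 62 - 28q + 3q^2; setting MC = AVC gives 2q^2 - 14q = 0, so q = 7. min AVC = 13.
The firm shuts down for any P below $13.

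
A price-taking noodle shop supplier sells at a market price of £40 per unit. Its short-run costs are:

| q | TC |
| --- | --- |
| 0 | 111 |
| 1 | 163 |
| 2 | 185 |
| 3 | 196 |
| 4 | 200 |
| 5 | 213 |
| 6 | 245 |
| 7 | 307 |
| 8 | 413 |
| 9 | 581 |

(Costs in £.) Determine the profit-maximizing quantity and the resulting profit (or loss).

Tabulate TR − TC: q=0: -111; q=1: -123; q=2: -105; q=3: -76; q=4: -40; q=5: -13; q=6: -5; q=7: -27; q=8: -93; q=9: -221.
Profit is maximized at q = 6. AVC there is 134/6 = £22.33 ≤ P, so producing beats shutting down (which would give -£111).

q = 6; profit = -£5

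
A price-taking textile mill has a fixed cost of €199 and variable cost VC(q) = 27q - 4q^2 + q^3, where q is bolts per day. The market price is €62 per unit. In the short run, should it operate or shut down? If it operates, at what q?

From TC, MC = TC'(q) = 27 - 8q + 3q^2 and AVC = VC/q = 27 - 4q + q^2.
AVC hits its minimum where MC = AVC, at q = 2, giving min AVC = 27 - 4·2 + 2^2 = €23.
P = €62 exceeds min AVC = €23, so the firm stays open.
P = MC gives -35 - 8q + 3q^2 = 0, with roots -7/3 and 5. Take the larger (rising MC): q* = 5.
Check: AVC at q = 5 is €32 ≤ P, so revenue covers variable cost.
Profit = P·q − TC = 62·5 − 359 = -€49, a loss, but smaller than the €199 fixed cost the firm would lose by shutting down.

Produce at q = 5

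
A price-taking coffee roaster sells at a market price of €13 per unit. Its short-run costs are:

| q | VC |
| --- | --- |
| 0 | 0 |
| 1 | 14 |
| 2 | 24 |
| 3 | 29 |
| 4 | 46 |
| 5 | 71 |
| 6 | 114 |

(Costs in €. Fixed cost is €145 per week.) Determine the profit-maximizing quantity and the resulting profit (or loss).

Tabulate TR − TC: q=0: -145; q=1: -146; q=2: -143; q=3: -135; q=4: -139; q=5: -151; q=6: -181.
Profit is maximized at q = 3. AVC there is 29/3 = €9.67 ≤ P, so producing beats shutting down (which would give -€145).

q = 3; profit = -€135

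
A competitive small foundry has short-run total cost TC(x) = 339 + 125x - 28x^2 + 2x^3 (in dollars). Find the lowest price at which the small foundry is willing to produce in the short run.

The shutdown price is the minimum of AVC. VC = 125x - 28x^2 + 2x^3, so AVC = 125 - 28x + 2x^2.
dAVC/dx = -28 + 4x = 0 gives x = 7. min AVC = 125 - 28·7 + 2·7^2 = 27.
The firm shuts down for any P below $27.

$27 per unit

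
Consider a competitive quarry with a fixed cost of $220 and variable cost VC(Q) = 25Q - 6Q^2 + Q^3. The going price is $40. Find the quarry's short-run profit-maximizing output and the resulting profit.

AVC = 25 - 6Q + Q^2 has its minimum $16 at Q = 3; price $40 clears that bar, so the firm operates.
MC = 25 - 12Q + 3Q^2. Setting P = MC and taking the root on the rising branch gives Q* = 5.
TR = 40·5 = 200. TC = 220 + 100 = 320. Profit = 200 − 320 = -$120.
That loss of $120 beats the $220 the firm would lose by shutting down; producing recovers $100 of fixed cost.

Profit = -$120 at Q = 5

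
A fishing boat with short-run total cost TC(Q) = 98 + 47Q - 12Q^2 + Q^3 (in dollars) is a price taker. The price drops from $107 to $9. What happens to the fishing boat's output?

MC = 47 - 24Q + 3Q^2; the shutdown threshold is min AVC = $11 (at Q = 6).
With P = $107 above the shutdown price, P = MC gives Q = 10.
At P = $9 < min AVC = $11, price no longer covers variable cost at any output, so the firm shuts down: Q = 0.

Output falls from 10 to 0 (the firm shuts down)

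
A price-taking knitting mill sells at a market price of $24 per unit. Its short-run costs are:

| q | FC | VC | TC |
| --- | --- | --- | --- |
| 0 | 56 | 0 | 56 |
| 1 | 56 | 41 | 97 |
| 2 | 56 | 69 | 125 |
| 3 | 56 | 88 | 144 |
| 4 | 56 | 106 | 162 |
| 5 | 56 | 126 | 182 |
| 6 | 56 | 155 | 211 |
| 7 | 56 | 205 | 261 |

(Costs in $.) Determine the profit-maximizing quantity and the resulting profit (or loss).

q = 0 (shut down); profit = -$56

Compute π = P·q − TC at each output: q=0: -56; q=1: -73; q=2: -77; q=3: -72; q=4: -66; q=5: -62; q=6: -67; q=7: -93.
Profit is highest at q = 0. Equivalently, the lowest AVC in the table is 126/5 ≈ $25.20 at q = 5, and P = $24 falls below it — price never covers variable cost, so the firm shuts down and loses only its fixed cost.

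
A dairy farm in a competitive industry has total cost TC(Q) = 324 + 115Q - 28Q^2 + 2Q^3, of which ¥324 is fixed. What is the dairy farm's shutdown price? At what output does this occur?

¥17 per unit, at Q = 7

The shutdown price is the minimum of AVC. VC = 115Q - 28Q^2 + 2Q^3, so AVC = 115 - 28Q + 2Q^2.
At the minimum of AVC, MC = AVC. MC = 115 - 56Q + 6Q^2; setting MC = AVC gives 4Q^2 - 28Q = 0, so Q = 7. min AVC = 17.
So the shutdown price is ¥17.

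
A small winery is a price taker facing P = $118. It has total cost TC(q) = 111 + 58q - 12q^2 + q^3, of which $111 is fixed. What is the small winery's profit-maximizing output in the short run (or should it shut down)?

From TC, MC = TC'(q) = 58 - 24q + 3q^2 and AVC = VC/q = 58 - 12q + q^2.
AVC is minimized where dAVC/dq = -12 + 2q = 0, at q = 6; min AVC = 58 - 12·6 + 6^2 = $22.
Because $118 ≥ $22, revenue can cover variable cost; the firm operates.
Solving P = MC: -60 - 24q + 3q^2 = 0 ⇒ q = -2 or 10. On the upward-sloping branch, q* = 10.
Check: AVC at q = 10 is $38 ≤ P, so revenue covers variable cost.
Profit = P·q − TC = 118·10 − 491 = $689.

Produce at q = 10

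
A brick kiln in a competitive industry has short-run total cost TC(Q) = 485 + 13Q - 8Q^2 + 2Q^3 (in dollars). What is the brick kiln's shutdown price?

$5 per unit

Short-run supply begins at min AVC. From VC = 13Q - 8Q^2 + 2Q^3, AVC = 13 - 8Q + 2Q^2.
At the minimum of AVC, MC = AVC. MC = 13 - 16Q + 6Q^2; setting MC = AVC gives 4Q^2 - 8Q = 0, so Q = 2. min AVC = 5.
The firm shuts down for any P below $5.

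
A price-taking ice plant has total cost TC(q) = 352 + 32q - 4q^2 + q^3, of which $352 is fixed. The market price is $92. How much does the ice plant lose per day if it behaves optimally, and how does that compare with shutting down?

Profit = -$64 at q = 6

AVC = 32 - 4q + q^2 has its minimum $28 at q = 2; price $92 clears that bar, so the firm operates.
With MC = 32 - 8q + 3q^2, P = MC on the upward-sloping part at q* = 6.
TR = 92·6 = 552. TC = 352 + 264 = 616. Profit = 552 − 616 = -$64.
By producing, the firm covers all variable cost plus $288 of fixed cost; shutting down would lose the full $352.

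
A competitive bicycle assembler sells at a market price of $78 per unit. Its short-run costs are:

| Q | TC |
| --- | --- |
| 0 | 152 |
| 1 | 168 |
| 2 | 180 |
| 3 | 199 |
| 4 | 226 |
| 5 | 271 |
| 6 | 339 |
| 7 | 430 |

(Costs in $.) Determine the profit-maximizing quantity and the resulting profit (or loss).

Compute π = P·Q − TC at each output: Q=0: -152; Q=1: -90; Q=2: -24; Q=3: 35; Q=4: 86; Q=5: 119; Q=6: 129; Q=7: 116.
Profit is maximized at Q = 6. AVC there is 187/6 = $31.17 ≤ P, so producing beats shutting down (which would give -$152).

Q = 6; profit = $129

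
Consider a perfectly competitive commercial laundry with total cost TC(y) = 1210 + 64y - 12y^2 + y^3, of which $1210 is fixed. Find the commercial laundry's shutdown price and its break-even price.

Shutdown price = min AVC. AVC = 64 - 12y + y^2, with vertex at y = 6 and minimum $28.
ATC = 1210/y + 64 - 12y + y^2. Setting dATC/dy = −1210/y^2 − 12 + 2y = 0 gives y = 11 (since 2·11^3 − 12·11^2 = 1210).
min ATC = 1210/11 + 64 − 12·11 + 11^2 = $163. That is the break-even price.
Between these two prices the firm operates at a loss; above $163 it earns a profit.

Shutdown price = $28; break-even price = $163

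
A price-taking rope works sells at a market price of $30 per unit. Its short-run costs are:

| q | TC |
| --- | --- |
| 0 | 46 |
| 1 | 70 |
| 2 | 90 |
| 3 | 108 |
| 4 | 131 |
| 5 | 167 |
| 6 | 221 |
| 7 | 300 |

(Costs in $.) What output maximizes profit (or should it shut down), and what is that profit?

q = 4; profit = -$11

Tabulate TR − TC: q=0: -46; q=1: -40; q=2: -30; q=3: -18; q=4: -11; q=5: -17; q=6: -41; q=7: -90.
Profit is maximized at q = 4. AVC there is 85/4 = $21.25 ≤ P, so producing beats shutting down (which would give -$46).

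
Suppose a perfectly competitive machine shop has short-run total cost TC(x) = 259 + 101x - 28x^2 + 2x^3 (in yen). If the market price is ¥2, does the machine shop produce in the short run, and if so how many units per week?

Shut down

Strip out fixed cost: VC = 101x - 28x^2 + 2x^3. Then AVC = 101 - 28x + 2x^2 and MC = 101 - 56x + 6x^2.
AVC is minimized where dAVC/dx = -28 + 4x = 0, at x = 7; min AVC = 101 - 28·7 + 2·7^2 = ¥3.
P = ¥2 lies below min AVC = ¥3; no output level covers variable cost.
The firm minimizes its loss by shutting down and losing only its fixed cost of ¥259.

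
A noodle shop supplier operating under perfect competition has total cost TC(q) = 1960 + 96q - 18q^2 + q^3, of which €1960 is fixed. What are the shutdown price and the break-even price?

Shutdown price = €15; break-even price = €180

AVC = 96 - 18q + q^2; minimized at q = 9, giving min AVC = €15. That is the shutdown price.
ATC = 1960/q + 96 - 18q + q^2. Setting dATC/dq = −1960/q^2 − 18 + 2q = 0 gives q = 14 (since 2·14^3 − 18·14^2 = 1960).
min ATC = 1960/14 + 96 − 18·14 + 14^2 = €180. That is the break-even price.
For €15 ≤ P < €180 the firm produces at a loss; below €15 it shuts down.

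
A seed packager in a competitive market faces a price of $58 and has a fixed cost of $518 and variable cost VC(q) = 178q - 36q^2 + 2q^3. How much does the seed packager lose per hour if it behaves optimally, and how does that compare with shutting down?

AVC = 178 - 36q + 2q^2 has its minimum $16 at q = 9; price $58 clears that bar, so the firm operates.
MC = 178 - 72q + 6q^2. Setting P = MC and taking the root on the rising branch gives q* = 10.
TR = 58·10 = 580. TC = 518 + 180 = 698. Profit = 580 − 698 = -$118.
Shutting down would mean losing the fixed cost of $518, so operating at a loss of $118 is better by $400.

Profit = -$118 at q = 10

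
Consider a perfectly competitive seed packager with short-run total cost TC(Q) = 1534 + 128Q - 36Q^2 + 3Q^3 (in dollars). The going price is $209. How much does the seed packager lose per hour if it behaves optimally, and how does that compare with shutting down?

Profit = -$76 at Q = 9

AVC = 128 - 36Q + 3Q^2; min AVC = $20 at Q = 6. Since P = $209 ≥ min AVC, the firm produces.
With MC = 128 - 72Q + 9Q^2, P = MC on the upward-sloping part at Q* = 9.
TR = 209·9 = 1881. TC = 1534 + 423 = 1957. Profit = 1881 − 1957 = -$76.
That loss of $76 beats the $1534 the firm would lose by shutting down; producing recovers $1458 of fixed cost.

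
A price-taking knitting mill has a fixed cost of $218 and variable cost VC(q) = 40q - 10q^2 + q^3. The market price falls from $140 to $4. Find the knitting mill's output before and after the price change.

AVC = 40 - 10q + q^2, minimized at q = 5 where min AVC = $15. MC = 40 - 20q + 3q^2.
At P = $140 ≥ min AVC, set P = MC on the rising branch: q = 10.
At P = $4 < min AVC = $15, price no longer covers variable cost at any output, so the firm shuts down: q = 0.

Output falls from 10 to 0 (the firm shuts down)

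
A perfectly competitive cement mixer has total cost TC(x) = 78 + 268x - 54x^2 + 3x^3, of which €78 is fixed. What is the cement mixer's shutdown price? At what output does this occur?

€25 per unit, at x = 9

Short-run supply begins at min AVC. From VC = 268x - 54x^2 + 3x^3, AVC = 268 - 54x + 3x^2.
At the minimum of AVC, MC = AVC. MC = 268 - 108x + 9x^2; setting MC = AVC gives 6x^2 - 54x = 0, so x = 9. min AVC = 25.
For P < €25 the firm produces nothing.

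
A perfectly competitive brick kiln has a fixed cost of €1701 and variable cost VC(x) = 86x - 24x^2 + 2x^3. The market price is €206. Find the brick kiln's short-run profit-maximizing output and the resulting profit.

Profit = -€101 at x = 10

AVC = 86 - 24x + 2x^2 has its minimum €14 at x = 6; price €206 clears that bar, so the firm operates.
With MC = 86 - 48x + 6x^2, P = MC on the upward-sloping part at x* = 10.
TR = 206·10 = 2060. TC = 1701 + 460 = 2161. Profit = 2060 − 2161 = -€101.
Shutting down would mean losing the fixed cost of €1701, so operating at a loss of €101 is better by €1600.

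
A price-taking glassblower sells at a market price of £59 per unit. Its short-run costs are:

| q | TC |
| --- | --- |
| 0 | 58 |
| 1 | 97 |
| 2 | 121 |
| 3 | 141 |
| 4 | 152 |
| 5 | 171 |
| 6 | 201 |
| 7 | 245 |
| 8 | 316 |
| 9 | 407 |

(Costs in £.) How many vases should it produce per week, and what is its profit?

q = 7; profit = £168

Tabulate TR − TC: q=0: -58; q=1: -38; q=2: -3; q=3: 36; q=4: 84; q=5: 124; q=6: 153; q=7: 168; q=8: 156; q=9: 124.
Profit is maximized at q = 7. AVC there is 187/7 = £26.71 ≤ P, so producing beats shutting down (which would give -£58).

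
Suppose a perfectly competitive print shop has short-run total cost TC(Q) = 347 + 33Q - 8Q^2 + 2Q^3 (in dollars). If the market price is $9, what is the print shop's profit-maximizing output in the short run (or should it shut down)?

From TC, MC = TC'(Q) = 33 - 16Q + 6Q^2 and AVC = VC/Q = 33 - 8Q + 2Q^2.
AVC is minimized where dAVC/dQ = -8 + 4Q = 0, at Q = 2; min AVC = 33 - 8·2 + 2·2^2 = $25.
Since P = $9 < min AVC = $25, price fails to cover variable cost at any output.
Best response: produce nothing and absorb the $347 fixed cost.

Shut down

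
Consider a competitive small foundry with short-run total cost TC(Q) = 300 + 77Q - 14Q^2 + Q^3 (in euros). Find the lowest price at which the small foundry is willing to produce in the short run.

The firm shuts down when price falls below the minimum of average variable cost. AVC = VC/Q = 77 - 14Q + Q^2.
At the minimum of AVC, MC = AVC. MC = 77 - 28Q + 3Q^2; setting MC = AVC gives 2Q^2 - 14Q = 0, so Q = 7. min AVC = 28.
The firm shuts down for any P below €28.

€28 per unit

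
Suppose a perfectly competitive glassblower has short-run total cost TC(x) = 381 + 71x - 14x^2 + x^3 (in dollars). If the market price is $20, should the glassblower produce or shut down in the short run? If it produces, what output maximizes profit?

Shut down

Variable cost is VC = 71x - 14x^2 + x^3, so AVC = VC/x = 71 - 14x + x^2 and MC = dTC/dx = 71 - 28x + 3x^2.
AVC is minimized where dAVC/dx = -14 + 2x = 0, at x = 7; min AVC = 71 - 14·7 + 7^2 = $22.
Since P = $20 < min AVC = $22, price fails to cover variable cost at any output.
Shutting down limits the loss to fixed cost, $381.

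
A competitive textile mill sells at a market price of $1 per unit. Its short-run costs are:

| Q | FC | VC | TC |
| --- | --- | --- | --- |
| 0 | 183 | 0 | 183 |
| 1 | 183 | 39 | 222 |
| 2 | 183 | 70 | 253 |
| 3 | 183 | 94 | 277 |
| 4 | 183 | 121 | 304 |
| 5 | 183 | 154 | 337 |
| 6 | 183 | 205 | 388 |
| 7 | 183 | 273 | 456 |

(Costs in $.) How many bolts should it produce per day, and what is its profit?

Q = 0 (shut down); profit = -$183

Profit at each row (π = 1Q − TC): Q=0: -183; Q=1: -221; Q=2: -251; Q=3: -274; Q=4: -300; Q=5: -332; Q=6: -382; Q=7: -449.
Profit is highest at Q = 0. Equivalently, the lowest AVC in the table is 121/4 ≈ $30.25 at Q = 4, and P = $1 falls below it — price never covers variable cost, so the firm shuts down and loses only its fixed cost.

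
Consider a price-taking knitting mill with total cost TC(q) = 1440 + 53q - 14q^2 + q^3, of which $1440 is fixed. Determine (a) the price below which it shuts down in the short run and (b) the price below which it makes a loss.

Shutdown price = min AVC. AVC = 53 - 14q + q^2, with vertex at q = 7 and minimum $4.
ATC = 1440/q + 53 - 14q + q^2. Setting dATC/dq = −1440/q^2 − 14 + 2q = 0 gives q = 12 (since 2·12^3 − 14·12^2 = 1440).
min ATC = 1440/12 + 53 − 14·12 + 12^2 = $149. That is the break-even price.
For $4 ≤ P < $149 the firm produces at a loss; below $4 it shuts down.

Shutdown price = $4; break-even price = $149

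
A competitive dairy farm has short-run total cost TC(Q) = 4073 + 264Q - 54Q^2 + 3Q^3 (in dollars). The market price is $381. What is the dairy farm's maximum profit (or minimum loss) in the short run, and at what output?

Profit = -$17 at Q = 13

AVC = 264 - 54Q + 3Q^2 has its minimum $21 at Q = 9; price $381 clears that bar, so the firm operates.
With MC = 264 - 108Q + 9Q^2, P = MC on the upward-sloping part at Q* = 13.
TR = 381·13 = 4953. TC = 4073 + 897 = 4970. Profit = 4953 − 4970 = -$17.
By producing, the firm covers all variable cost plus $4056 of fixed cost; shutting down would lose the full $4073.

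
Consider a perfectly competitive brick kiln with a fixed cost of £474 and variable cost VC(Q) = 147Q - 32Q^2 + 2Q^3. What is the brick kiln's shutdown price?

The shutdown price is the minimum of AVC. VC = 147Q - 32Q^2 + 2Q^3, so AVC = 147 - 32Q + 2Q^2.
At the minimum of AVC, MC = AVC. MC = 147 - 64Q + 6Q^2; setting MC = AVC gives 4Q^2 - 32Q = 0, so Q = 8. min AVC = 19.
For P < £19 the firm produces nothing.

£19 per unit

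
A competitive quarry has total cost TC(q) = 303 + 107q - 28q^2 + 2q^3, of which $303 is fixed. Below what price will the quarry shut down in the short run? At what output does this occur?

$9 per unit, at q = 7

Short-run supply begins at min AVC. From VC = 107q - 28q^2 + 2q^3, AVC = 107 - 28q + 2q^2.
At the minimum of AVC, MC = AVC. MC = 107 - 56q + 6q^2; setting MC = AVC gives 4q^2 - 28q = 0, so q = 7. min AVC = 9.
For P < $9 the firm produces nothing.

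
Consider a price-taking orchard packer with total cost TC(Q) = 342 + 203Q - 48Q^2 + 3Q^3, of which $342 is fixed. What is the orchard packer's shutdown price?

The firm shuts down when price falls below the minimum of average variable cost. AVC = VC/Q = 203 - 48Q + 3Q^2.
dAVC/dQ = -48 + 6Q = 0 gives Q = 8. min AVC = 203 - 48·8 + 3·8^2 = 11.
For P < $11 the firm produces nothing.

$11 per unit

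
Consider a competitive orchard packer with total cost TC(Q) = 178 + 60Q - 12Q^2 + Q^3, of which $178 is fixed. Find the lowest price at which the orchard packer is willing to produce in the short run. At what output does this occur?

The firm shuts down when price falls below the minimum of average variable cost. AVC = VC/Q = 60 - 12Q + Q^2.
At the minimum of AVC, MC = AVC. MC = 60 - 24Q + 3Q^2; setting MC = AVC gives 2Q^2 - 12Q = 0, so Q = 6. min AVC = 24.
The firm shuts down for any P below $24.

$24 per unit, at Q = 6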